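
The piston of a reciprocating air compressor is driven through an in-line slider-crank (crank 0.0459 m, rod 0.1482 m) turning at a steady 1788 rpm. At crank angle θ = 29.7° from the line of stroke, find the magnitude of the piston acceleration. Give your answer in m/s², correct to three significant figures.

1660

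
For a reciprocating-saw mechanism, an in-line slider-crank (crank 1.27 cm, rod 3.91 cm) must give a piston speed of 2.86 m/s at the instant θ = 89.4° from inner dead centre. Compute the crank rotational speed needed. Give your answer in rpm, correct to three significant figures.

2140

For an in-line slider-crank, |v_piston| = rω|sinθ|·[1 + r cosθ/√(L² − r² sin²θ)].
With r = 0.0127 m, L = 0.0391 m, θ = 89.4°: the bracketed kinematic factor |dx/dθ| = 0.012745 m.
ω = v/|dx/dθ| = 2.86/0.012745 = 224.4 rad/s.
N = 60ω/(2π) = 2142.9 rpm.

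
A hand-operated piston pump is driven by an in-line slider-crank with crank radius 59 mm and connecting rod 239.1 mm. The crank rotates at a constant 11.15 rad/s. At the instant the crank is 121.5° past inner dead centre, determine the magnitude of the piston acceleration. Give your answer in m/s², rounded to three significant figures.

ω = 11.15 rad/s
x(θ) = r cosθ + √(L² − r² sin²θ); with ω constant, a = ω²·d²x/dθ².
d²x/dθ² = −r cosθ − r²(cos2θ)/√u − r⁴ sin²2θ/(4u^{3/2}),  u = L² − r² sin²θ = 0.0546381 m².
Substituting r = 0.059 m, L = 0.2391 m, θ = 121.5°: d²x/dθ² = +0.0374 m.
a = ω²·d²x/dθ² = (11.15)²·(+0.0374) = +4.6497 m/s²;  |a| = 4.6497 m/s².

4.65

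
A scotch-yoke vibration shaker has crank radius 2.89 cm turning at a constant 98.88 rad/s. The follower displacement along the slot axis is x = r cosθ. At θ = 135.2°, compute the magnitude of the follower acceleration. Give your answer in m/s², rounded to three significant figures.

ω = 98.88 rad/s
x = r cosθ ⇒ ẍ = −rω² cosθ (ω constant).
|a| = rω²|cosθ| = 0.0289·(98.88)²·|cos 135.2°| = 200.5 m/s².

200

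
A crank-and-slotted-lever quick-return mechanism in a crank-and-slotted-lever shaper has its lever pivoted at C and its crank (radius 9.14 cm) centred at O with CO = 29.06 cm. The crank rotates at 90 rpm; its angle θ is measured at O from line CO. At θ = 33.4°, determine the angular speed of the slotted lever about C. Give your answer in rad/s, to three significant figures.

2.10

ω = 9.425 rad/s (from 90 rpm).
Crank pin A relative to C: A = (d + r cosθ, r sinθ); lever angle φ = atan2(r sinθ, d + r cosθ).
Differentiating tanφ: φ̇ = rω(d cosθ + r)/(d² + r² + 2dr cosθ).
d² + r² + 2dr cosθ = |CA|² = 0.137151 m²;  d cosθ + r = +0.33401 m.
|ω_lever| = |0.0914·9.425·+0.33401| / 0.137151 = 2.0978 rad/s.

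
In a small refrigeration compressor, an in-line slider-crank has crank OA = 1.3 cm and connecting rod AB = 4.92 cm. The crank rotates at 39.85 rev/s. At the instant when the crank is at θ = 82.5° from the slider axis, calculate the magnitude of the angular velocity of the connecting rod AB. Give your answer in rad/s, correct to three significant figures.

ω = 250.4 rad/s (converted from 39.85 rev/s).
The rod makes angle φ with the slider axis where L sinφ = r sinθ; differentiating, L cosφ·φ̇ = r ω cosθ.
L cosφ = √(L² − r² sin²θ) = 0.047482 m.
|ω_rod| = r ω |cosθ| / √(L² − r² sin²θ) = 0.013·250.4·0.13053/0.047482 = 8.9479 rad/s.

8.95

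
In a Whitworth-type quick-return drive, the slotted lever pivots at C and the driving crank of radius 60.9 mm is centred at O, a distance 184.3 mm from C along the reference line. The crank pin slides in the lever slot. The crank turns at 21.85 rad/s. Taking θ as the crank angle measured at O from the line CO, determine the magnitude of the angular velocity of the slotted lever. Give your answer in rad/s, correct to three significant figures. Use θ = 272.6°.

ω = 21.85 rad/s
Crank pin A relative to C: A = (d + r cosθ, r sinθ); lever angle φ = atan2(r sinθ, d + r cosθ).
Differentiating tanφ: φ̇ = rω(d cosθ + r)/(d² + r² + 2dr cosθ).
d² + r² + 2dr cosθ = |CA|² = 0.0386936 m²;  d cosθ + r = +0.06926 m.
|ω_lever| = |0.0609·21.85·+0.06926| / 0.0386936 = 2.3819 rad/s.

2.38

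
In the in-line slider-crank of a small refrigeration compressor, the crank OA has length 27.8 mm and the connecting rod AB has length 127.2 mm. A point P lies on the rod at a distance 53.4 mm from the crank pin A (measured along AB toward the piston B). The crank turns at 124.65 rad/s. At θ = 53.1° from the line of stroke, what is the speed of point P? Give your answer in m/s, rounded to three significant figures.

3.17

ω = 124.7 rad/s.  Crank-pin speed |V_A| = rω = 3.4653 m/s, perpendicular to OA.
Rod angle: sinφ = −(r/L) sinθ ⇒ φ = -10.065°; ω_rod = −rω cosθ/√(L²−r²sin²θ) = -16.613 rad/s.
V_P = V_A + ω_rod × AP, with AP = 0.0534 m along the rod.
Components: V_Px = −rω sinθ − a·ω_rod·sinφ = -2.9262 m/s;  V_Py = rω cosθ + a·ω_rod·cosφ = +1.2072 m/s.
|V_P| = √(V_Px² + V_Py²) = 3.1654 m/s.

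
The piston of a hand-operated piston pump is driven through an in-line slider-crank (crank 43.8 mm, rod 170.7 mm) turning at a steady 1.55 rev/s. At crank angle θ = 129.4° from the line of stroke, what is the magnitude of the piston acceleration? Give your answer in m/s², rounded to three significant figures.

2.83

ω = 2π·1.55 = 9.739 rad/s
x(θ) = r cosθ + √(L² − r² sin²θ); with ω constant, a = ω²·d²x/dθ².
d²x/dθ² = −r cosθ − r²(cos2θ)/√u − r⁴ sin²2θ/(4u^{3/2}),  u = L² − r² sin²θ = 0.027993 m².
Substituting r = 0.0438 m, L = 0.1707 m, θ = 129.4°: d²x/dθ² = +0.029839 m.
a = ω²·d²x/dθ² = (9.739)²·(+0.029839) = +2.8302 m/s²;  |a| = 2.8302 m/s².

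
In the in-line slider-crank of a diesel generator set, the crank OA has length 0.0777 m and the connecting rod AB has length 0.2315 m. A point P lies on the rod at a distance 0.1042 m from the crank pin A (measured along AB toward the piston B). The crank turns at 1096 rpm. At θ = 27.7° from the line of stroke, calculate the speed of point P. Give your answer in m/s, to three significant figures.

6.40

ω = 114.8 rad/s.  Crank-pin speed |V_A| = rω = 8.9179 m/s, perpendicular to OA.
Rod angle: sinφ = −(r/L) sinθ ⇒ φ = -8.976°; ω_rod = −rω cosθ/√(L²−r²sin²θ) = -34.53 rad/s.
V_P = V_A + ω_rod × AP, with AP = 0.1042 m along the rod.
Components: V_Px = −rω sinθ − a·ω_rod·sinφ = -4.7067 m/s;  V_Py = rω cosθ + a·ω_rod·cosφ = +4.3418 m/s.
|V_P| = √(V_Px² + V_Py²) = 6.4035 m/s.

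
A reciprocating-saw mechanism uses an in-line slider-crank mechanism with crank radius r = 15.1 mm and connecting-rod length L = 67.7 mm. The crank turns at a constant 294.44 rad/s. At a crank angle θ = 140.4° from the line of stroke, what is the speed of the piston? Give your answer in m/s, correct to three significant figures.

2.34

ω = 294.4 rad/s
For an in-line slider-crank, x = r cosθ + √(L² − r² sin²θ), so v = −rω sinθ·[1 + r cosθ/√(L² − r² sin²θ)].
With r = 0.0151 m, L = 0.0677 m, θ = 140.4°: √(L² − r² sin²θ) = 0.067012 m.
v = −0.0151·294.4·0.63742·[1 + 0.0151·-0.77051/0.067012] = -2.342 m/s.
|v| = 2.342 m/s.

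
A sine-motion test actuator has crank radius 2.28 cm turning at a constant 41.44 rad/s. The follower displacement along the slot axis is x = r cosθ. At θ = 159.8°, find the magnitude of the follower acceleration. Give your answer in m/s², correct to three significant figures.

36.7

ω = 41.44 rad/s
x = r cosθ ⇒ ẍ = −rω² cosθ (ω constant).
|a| = rω²|cosθ| = 0.0228·(41.44)²·|cos 159.8°| = 36.746 m/s².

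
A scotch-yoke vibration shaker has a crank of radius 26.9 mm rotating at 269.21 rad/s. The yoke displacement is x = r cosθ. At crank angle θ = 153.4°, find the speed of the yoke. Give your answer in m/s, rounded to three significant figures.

ω = 269.2 rad/s
x = r cosθ ⇒ ẋ = −rω sinθ.
|v| = rω|sinθ| = 0.0269·269.2·|sin 153.4°| = 3.2426 m/s.

3.24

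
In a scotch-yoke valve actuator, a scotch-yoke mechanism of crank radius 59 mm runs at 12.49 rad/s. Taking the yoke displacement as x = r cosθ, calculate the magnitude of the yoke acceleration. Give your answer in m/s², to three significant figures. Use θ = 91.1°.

0.177

ω = 12.49 rad/s
x = r cosθ ⇒ ẍ = −rω² cosθ (ω constant).
|a| = rω²|cosθ| = 0.059·(12.49)²·|cos 91.1°| = 0.17669 m/s².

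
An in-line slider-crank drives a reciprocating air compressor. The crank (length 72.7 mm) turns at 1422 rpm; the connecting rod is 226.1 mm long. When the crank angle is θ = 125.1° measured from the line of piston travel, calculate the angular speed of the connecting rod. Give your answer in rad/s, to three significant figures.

ω = 148.9 rad/s (converted from 1422 rpm).
The rod makes angle φ with the slider axis where L sinφ = r sinθ; differentiating, L cosφ·φ̇ = r ω cosθ.
L cosφ = √(L² − r² sin²θ) = 0.21814 m.
|ω_rod| = r ω |cosθ| / √(L² − r² sin²θ) = 0.0727·148.9·0.57501/0.21814 = 28.537 rad/s.

28.5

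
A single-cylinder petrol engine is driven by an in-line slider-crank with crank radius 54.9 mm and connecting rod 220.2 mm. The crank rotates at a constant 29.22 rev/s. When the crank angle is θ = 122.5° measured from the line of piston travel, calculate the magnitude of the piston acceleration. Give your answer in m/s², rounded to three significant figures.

ω = 2π·29.2 = 183.6 rad/s
x(θ) = r cosθ + √(L² − r² sin²θ); with ω constant, a = ω²·d²x/dθ².
d²x/dθ² = −r cosθ − r²(cos2θ)/√u − r⁴ sin²2θ/(4u^{3/2}),  u = L² − r² sin²θ = 0.0463441 m².
Substituting r = 0.0549 m, L = 0.2202 m, θ = 122.5°: d²x/dθ² = +0.035228 m.
a = ω²·d²x/dθ² = (183.6)²·(+0.035228) = +1187.4 m/s²;  |a| = 1187.4 m/s².

1190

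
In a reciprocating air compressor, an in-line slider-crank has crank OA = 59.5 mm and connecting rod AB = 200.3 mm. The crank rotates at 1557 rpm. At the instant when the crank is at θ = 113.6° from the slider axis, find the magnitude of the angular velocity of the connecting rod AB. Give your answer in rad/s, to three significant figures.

ω = 163 rad/s (converted from 1557 rpm).
The rod makes angle φ with the slider axis where L sinφ = r sinθ; differentiating, L cosφ·φ̇ = r ω cosθ.
L cosφ = √(L² − r² sin²θ) = 0.19274 m.
|ω_rod| = r ω |cosθ| / √(L² − r² sin²θ) = 0.0595·163·0.40035/0.19274 = 20.152 rad/s.

20.2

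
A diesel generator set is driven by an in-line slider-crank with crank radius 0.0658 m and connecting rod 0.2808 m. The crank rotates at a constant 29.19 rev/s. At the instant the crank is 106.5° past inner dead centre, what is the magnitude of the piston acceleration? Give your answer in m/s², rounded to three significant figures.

1070

ω = 2π·29.2 = 183.4 rad/s
x(θ) = r cosθ + √(L² − r² sin²θ); with ω constant, a = ω²·d²x/dθ².
d²x/dθ² = −r cosθ − r²(cos2θ)/√u − r⁴ sin²2θ/(4u^{3/2}),  u = L² − r² sin²θ = 0.0748682 m².
Substituting r = 0.0658 m, L = 0.2808 m, θ = 106.5°: d²x/dθ² = +0.031891 m.
a = ω²·d²x/dθ² = (183.4)²·(+0.031891) = +1072.7 m/s²;  |a| = 1072.7 m/s².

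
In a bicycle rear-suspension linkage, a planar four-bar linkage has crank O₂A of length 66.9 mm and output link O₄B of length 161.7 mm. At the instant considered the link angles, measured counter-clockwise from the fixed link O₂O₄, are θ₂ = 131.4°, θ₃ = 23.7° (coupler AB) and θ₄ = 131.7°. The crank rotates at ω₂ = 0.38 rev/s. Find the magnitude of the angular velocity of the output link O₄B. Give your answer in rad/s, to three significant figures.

0.989

ω₂ = 2.388 rad/s (from 0.38 rev/s).
Differentiating the loop-closure r₂e^{iθ₂}+r₃e^{iθ₃}=r₁+r₄e^{iθ₄} gives r₂ω₂e^{iθ₂}+r₃ω₃e^{iθ₃}=r₄ω₄e^{iθ₄}.
Eliminating the other unknown: ω₄ = r₂ω₂ sin(θ₂−θ₃) / [r₄ sin(θ₄−θ₃)].
Numerator sine = +0.95266; denominator sine = +0.95106.
Result = 0.0669·2.388·(+0.95266) / (0.1617·(+0.95106)) = +0.98949 rad/s; magnitude 0.98949 rad/s.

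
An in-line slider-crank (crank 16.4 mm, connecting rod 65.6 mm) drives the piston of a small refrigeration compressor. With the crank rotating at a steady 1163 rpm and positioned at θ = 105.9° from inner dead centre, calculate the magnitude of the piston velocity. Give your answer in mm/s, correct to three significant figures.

1790

ω = 2π·1163/60 = 121.8 rad/s
For an in-line slider-crank, x = r cosθ + √(L² − r² sin²θ), so v = −rω sinθ·[1 + r cosθ/√(L² − r² sin²θ)].
With r = 0.0164 m, L = 0.0656 m, θ = 105.9°: √(L² − r² sin²θ) = 0.063676 m.
v = −0.0164·121.8·0.96174·[1 + 0.0164·-0.27396/0.063676] = -1.7854 m/s.
|v| = 1.7854 m/s = 1785.4 mm/s.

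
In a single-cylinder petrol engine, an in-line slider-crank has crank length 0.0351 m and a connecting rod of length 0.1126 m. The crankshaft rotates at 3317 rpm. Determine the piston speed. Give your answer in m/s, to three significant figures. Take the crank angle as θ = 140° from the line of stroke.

5.93

ω = 2π·3317/60 = 347.4 rad/s
For an in-line slider-crank, x = r cosθ + √(L² − r² sin²θ), so v = −rω sinθ·[1 + r cosθ/√(L² − r² sin²θ)].
With r = 0.0351 m, L = 0.1126 m, θ = 140°: √(L² − r² sin²θ) = 0.11032 m.
v = −0.0351·347.4·0.64279·[1 + 0.0351·-0.76604/0.11032] = -5.9268 m/s.
|v| = 5.9268 m/s.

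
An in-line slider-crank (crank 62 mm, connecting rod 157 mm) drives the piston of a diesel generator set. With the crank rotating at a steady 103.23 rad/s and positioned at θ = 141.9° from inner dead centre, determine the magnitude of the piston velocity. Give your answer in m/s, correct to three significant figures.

2.68

ω = 103.2 rad/s
For an in-line slider-crank, x = r cosθ + √(L² − r² sin²θ), so v = −rω sinθ·[1 + r cosθ/√(L² − r² sin²θ)].
With r = 0.062 m, L = 0.157 m, θ = 141.9°: √(L² − r² sin²θ) = 0.15227 m.
v = −0.062·103.2·0.61704·[1 + 0.062·-0.78694/0.15227] = -2.6838 m/s.
|v| = 2.6838 m/s.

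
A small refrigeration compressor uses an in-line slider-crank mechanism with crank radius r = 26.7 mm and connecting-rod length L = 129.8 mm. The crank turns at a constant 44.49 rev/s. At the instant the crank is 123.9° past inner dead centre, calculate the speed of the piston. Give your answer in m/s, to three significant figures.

ω = 2π·44.5 = 279.5 rad/s
For an in-line slider-crank, x = r cosθ + √(L² − r² sin²θ), so v = −rω sinθ·[1 + r cosθ/√(L² − r² sin²θ)].
With r = 0.0267 m, L = 0.1298 m, θ = 123.9°: √(L² − r² sin²θ) = 0.12789 m.
v = −0.0267·279.5·0.83001·[1 + 0.0267·-0.55775/0.12789] = -5.4736 m/s.
|v| = 5.4736 m/s.

5.47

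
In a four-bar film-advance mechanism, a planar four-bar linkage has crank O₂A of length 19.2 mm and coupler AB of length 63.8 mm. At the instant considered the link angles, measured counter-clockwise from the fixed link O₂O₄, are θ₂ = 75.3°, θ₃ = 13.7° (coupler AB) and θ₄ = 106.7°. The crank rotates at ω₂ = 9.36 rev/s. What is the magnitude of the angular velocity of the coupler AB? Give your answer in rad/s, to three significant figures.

ω₂ = 58.81 rad/s (from 9.36 rev/s).
Differentiating the loop-closure r₂e^{iθ₂}+r₃e^{iθ₃}=r₁+r₄e^{iθ₄} gives r₂ω₂e^{iθ₂}+r₃ω₃e^{iθ₃}=r₄ω₄e^{iθ₄}.
Eliminating the other unknown: ω₃ = r₂ω₂ sin(θ₄−θ₂) / [r₃ sin(θ₃−θ₄)].
Numerator sine = +0.52101; denominator sine = -0.99863.
Result = 0.0192·58.81·(+0.52101) / (0.0638·(-0.99863)) = -9.2337 rad/s; magnitude 9.2337 rad/s.

9.23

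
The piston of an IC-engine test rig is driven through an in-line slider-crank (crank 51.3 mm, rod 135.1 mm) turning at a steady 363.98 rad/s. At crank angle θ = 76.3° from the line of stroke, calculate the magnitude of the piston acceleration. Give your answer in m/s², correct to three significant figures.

ω = 364 rad/s
x(θ) = r cosθ + √(L² − r² sin²θ); with ω constant, a = ω²·d²x/dθ².
d²x/dθ² = −r cosθ − r²(cos2θ)/√u − r⁴ sin²2θ/(4u^{3/2}),  u = L² − r² sin²θ = 0.0157679 m².
Substituting r = 0.0513 m, L = 0.1351 m, θ = 76.3°: d²x/dθ² = +0.0062717 m.
a = ω²·d²x/dθ² = (364)²·(+0.0062717) = +830.89 m/s²;  |a| = 830.89 m/s².

831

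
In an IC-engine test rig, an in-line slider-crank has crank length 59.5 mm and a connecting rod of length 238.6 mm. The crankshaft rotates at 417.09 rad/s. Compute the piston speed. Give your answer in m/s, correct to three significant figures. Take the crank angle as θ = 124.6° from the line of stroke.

ω = 417.1 rad/s
For an in-line slider-crank, x = r cosθ + √(L² − r² sin²θ), so v = −rω sinθ·[1 + r cosθ/√(L² − r² sin²θ)].
With r = 0.0595 m, L = 0.2386 m, θ = 124.6°: √(L² − r² sin²θ) = 0.23352 m.
v = −0.0595·417.1·0.82314·[1 + 0.0595·-0.56784/0.23352] = -17.472 m/s.
|v| = 17.472 m/s.

17.5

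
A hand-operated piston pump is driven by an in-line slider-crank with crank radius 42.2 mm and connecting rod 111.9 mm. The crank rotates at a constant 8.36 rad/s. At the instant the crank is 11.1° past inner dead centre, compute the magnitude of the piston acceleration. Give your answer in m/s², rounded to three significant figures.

3.93

ω = 8.36 rad/s
x(θ) = r cosθ + √(L² − r² sin²θ); with ω constant, a = ω²·d²x/dθ².
d²x/dθ² = −r cosθ − r²(cos2θ)/√u − r⁴ sin²2θ/(4u^{3/2}),  u = L² − r² sin²θ = 0.0124556 m².
Substituting r = 0.0422 m, L = 0.1119 m, θ = 11.1°: d²x/dθ² = -0.056266 m.
a = ω²·d²x/dθ² = (8.36)²·(-0.056266) = -3.9324 m/s²;  |a| = 3.9324 m/s².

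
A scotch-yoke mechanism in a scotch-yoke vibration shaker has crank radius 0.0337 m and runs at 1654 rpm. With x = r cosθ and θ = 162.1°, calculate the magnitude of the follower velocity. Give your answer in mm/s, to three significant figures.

1790

ω = 173.2 rad/s (from 1654 rpm).
x = r cosθ ⇒ ẋ = −rω sinθ.
|v| = rω|sinθ| = 0.0337·173.2·|sin 162.1°| = 1.7941 m/s = 1794.1 mm/s.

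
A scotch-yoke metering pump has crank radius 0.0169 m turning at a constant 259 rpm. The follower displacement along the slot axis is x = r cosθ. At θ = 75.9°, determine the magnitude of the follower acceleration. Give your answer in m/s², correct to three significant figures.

ω = 27.12 rad/s (from 259 rpm).
x = r cosθ ⇒ ẍ = −rω² cosθ (ω constant).
|a| = rω²|cosθ| = 0.0169·(27.12)²·|cos 75.9°| = 3.0286 m/s².

3.03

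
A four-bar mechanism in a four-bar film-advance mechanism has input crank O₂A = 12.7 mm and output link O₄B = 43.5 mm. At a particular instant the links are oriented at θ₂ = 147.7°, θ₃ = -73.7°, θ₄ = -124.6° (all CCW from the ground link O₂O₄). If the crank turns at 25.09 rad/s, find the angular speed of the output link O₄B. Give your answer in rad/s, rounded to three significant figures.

6.24

ω₂ = 25.09 rad/s
Differentiating the loop-closure r₂e^{iθ₂}+r₃e^{iθ₃}=r₁+r₄e^{iθ₄} gives r₂ω₂e^{iθ₂}+r₃ω₃e^{iθ₃}=r₄ω₄e^{iθ₄}.
Eliminating the other unknown: ω₄ = r₂ω₂ sin(θ₂−θ₃) / [r₄ sin(θ₄−θ₃)].
Numerator sine = -0.66131; denominator sine = -0.77605.
Result = 0.0127·25.09·(-0.66131) / (0.0435·(-0.77605)) = +6.2421 rad/s; magnitude 6.2421 rad/s.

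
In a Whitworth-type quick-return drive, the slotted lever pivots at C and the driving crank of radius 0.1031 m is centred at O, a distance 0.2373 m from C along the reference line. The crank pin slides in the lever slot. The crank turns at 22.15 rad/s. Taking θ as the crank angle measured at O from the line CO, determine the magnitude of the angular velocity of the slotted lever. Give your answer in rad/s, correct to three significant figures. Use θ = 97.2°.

ω = 22.15 rad/s
Crank pin A relative to C: A = (d + r cosθ, r sinθ); lever angle φ = atan2(r sinθ, d + r cosθ).
Differentiating tanφ: φ̇ = rω(d cosθ + r)/(d² + r² + 2dr cosθ).
d² + r² + 2dr cosθ = |CA|² = 0.0608082 m²;  d cosθ + r = +0.073358 m.
|ω_lever| = |0.1031·22.15·+0.073358| / 0.0608082 = 2.755 rad/s.

2.75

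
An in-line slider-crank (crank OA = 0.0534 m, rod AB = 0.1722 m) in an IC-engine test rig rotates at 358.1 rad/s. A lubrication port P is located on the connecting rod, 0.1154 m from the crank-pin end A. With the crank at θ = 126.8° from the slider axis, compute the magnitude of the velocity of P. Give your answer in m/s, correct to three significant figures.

ω = 358.1 rad/s.  Crank-pin speed |V_A| = rω = 19.123 m/s, perpendicular to OA.
Rod angle: sinφ = −(r/L) sinθ ⇒ φ = -14.378°; ω_rod = −rω cosθ/√(L²−r²sin²θ) = +68.671 rad/s.
V_P = V_A + ω_rod × AP, with AP = 0.1154 m along the rod.
Components: V_Px = −rω sinθ − a·ω_rod·sinφ = -13.344 m/s;  V_Py = rω cosθ + a·ω_rod·cosφ = -3.7784 m/s.
|V_P| = √(V_Px² + V_Py²) = 13.869 m/s.

13.9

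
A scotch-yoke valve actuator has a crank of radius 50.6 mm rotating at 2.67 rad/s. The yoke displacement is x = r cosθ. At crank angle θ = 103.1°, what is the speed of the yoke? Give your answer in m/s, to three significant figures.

0.132

ω = 2.67 rad/s
x = r cosθ ⇒ ẋ = −rω sinθ.
|v| = rω|sinθ| = 0.0506·2.67·|sin 103.1°| = 0.13159 m/s.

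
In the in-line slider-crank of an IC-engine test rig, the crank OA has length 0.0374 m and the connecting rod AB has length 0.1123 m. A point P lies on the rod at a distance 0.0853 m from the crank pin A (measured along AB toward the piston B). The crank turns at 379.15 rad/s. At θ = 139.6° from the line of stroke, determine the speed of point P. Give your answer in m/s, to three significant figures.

ω = 379.1 rad/s.  Crank-pin speed |V_A| = rω = 14.18 m/s, perpendicular to OA.
Rod angle: sinφ = −(r/L) sinθ ⇒ φ = -12.465°; ω_rod = −rω cosθ/√(L²−r²sin²θ) = +98.482 rad/s.
V_P = V_A + ω_rod × AP, with AP = 0.0853 m along the rod.
Components: V_Px = −rω sinθ − a·ω_rod·sinφ = -7.3773 m/s;  V_Py = rω cosθ + a·ω_rod·cosφ = -2.5963 m/s.
|V_P| = √(V_Px² + V_Py²) = 7.8208 m/s.

7.82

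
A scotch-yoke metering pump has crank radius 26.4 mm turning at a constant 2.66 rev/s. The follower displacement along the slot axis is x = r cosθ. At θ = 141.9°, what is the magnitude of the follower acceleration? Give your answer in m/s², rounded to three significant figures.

5.80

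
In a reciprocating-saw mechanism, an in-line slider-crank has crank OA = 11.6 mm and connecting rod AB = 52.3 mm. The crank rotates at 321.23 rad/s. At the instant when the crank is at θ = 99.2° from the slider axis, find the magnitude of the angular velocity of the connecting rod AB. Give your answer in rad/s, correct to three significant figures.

ω = 321.2 rad/s
The rod makes angle φ with the slider axis where L sinφ = r sinθ; differentiating, L cosφ·φ̇ = r ω cosθ.
L cosφ = √(L² − r² sin²θ) = 0.051031 m.
|ω_rod| = r ω |cosθ| / √(L² − r² sin²θ) = 0.0116·321.2·0.15988/0.051031 = 11.674 rad/s.

11.7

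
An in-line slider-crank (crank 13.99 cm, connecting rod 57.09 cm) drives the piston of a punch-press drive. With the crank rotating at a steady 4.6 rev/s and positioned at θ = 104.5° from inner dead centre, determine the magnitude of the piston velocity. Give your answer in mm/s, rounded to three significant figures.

3670

ω = 2π·4.6 = 28.9 rad/s
For an in-line slider-crank, x = r cosθ + √(L² − r² sin²θ), so v = −rω sinθ·[1 + r cosθ/√(L² − r² sin²θ)].
With r = 0.1399 m, L = 0.5709 m, θ = 104.5°: √(L² − r² sin²θ) = 0.5546 m.
v = −0.1399·28.9·0.96815·[1 + 0.1399·-0.25038/0.5546] = -3.6674 m/s.
|v| = 3.6674 m/s = 3667.4 mm/s.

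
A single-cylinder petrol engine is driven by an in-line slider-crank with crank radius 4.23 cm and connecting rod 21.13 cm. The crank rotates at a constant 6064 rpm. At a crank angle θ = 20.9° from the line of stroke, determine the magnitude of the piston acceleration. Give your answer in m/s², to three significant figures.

ω = 2π·6064/60 = 635 rad/s
x(θ) = r cosθ + √(L² − r² sin²θ); with ω constant, a = ω²·d²x/dθ².
d²x/dθ² = −r cosθ − r²(cos2θ)/√u − r⁴ sin²2θ/(4u^{3/2}),  u = L² − r² sin²θ = 0.04442 m².
Substituting r = 0.0423 m, L = 0.2113 m, θ = 20.9°: d²x/dθ² = -0.045884 m.
a = ω²·d²x/dθ² = (635)²·(-0.045884) = -18503 m/s²;  |a| = 18503 m/s².

18500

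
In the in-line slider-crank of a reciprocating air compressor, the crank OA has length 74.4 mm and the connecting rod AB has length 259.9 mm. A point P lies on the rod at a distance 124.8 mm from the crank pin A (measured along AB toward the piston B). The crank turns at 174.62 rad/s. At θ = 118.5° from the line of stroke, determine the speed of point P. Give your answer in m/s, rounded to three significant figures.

ω = 174.6 rad/s.  Crank-pin speed |V_A| = rω = 12.992 m/s, perpendicular to OA.
Rod angle: sinφ = −(r/L) sinθ ⇒ φ = -14.571°; ω_rod = −rω cosθ/√(L²−r²sin²θ) = +24.645 rad/s.
V_P = V_A + ω_rod × AP, with AP = 0.1248 m along the rod.
Components: V_Px = −rω sinθ − a·ω_rod·sinφ = -10.644 m/s;  V_Py = rω cosθ + a·ω_rod·cosφ = -3.2224 m/s.
|V_P| = √(V_Px² + V_Py²) = 11.121 m/s.

11.1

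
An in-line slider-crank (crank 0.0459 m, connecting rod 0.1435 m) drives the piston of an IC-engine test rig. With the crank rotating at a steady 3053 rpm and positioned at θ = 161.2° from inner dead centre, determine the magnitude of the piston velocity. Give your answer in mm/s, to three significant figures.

3290

ω = 2π·3053/60 = 319.7 rad/s
For an in-line slider-crank, x = r cosθ + √(L² − r² sin²θ), so v = −rω sinθ·[1 + r cosθ/√(L² − r² sin²θ)].
With r = 0.0459 m, L = 0.1435 m, θ = 161.2°: √(L² − r² sin²θ) = 0.14274 m.
v = −0.0459·319.7·0.32227·[1 + 0.0459·-0.94665/0.14274] = -3.2895 m/s.
|v| = 3.2895 m/s = 3289.5 mm/s.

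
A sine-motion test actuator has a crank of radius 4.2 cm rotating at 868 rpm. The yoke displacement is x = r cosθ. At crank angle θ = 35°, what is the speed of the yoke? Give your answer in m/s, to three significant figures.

2.19

ω = 90.9 rad/s (from 868 rpm).
x = r cosθ ⇒ ẋ = −rω sinθ.
|v| = rω|sinθ| = 0.042·90.9·|sin 35°| = 2.1897 m/s.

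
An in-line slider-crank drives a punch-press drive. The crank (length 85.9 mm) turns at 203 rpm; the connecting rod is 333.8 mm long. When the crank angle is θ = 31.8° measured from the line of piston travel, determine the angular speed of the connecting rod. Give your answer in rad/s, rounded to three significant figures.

4.69

ω = 21.26 rad/s (converted from 203 rpm).
The rod makes angle φ with the slider axis where L sinφ = r sinθ; differentiating, L cosφ·φ̇ = r ω cosθ.
L cosφ = √(L² − r² sin²θ) = 0.33072 m.
|ω_rod| = r ω |cosθ| / √(L² − r² sin²θ) = 0.0859·21.26·0.84989/0.33072 = 4.6927 rad/s.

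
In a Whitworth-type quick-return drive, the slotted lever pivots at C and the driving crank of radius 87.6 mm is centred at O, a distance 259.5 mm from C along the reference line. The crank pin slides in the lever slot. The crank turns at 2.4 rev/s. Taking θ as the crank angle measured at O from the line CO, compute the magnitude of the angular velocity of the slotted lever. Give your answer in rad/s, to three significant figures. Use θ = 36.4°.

ω = 15.08 rad/s (from 2.4 rev/s).
Crank pin A relative to C: A = (d + r cosθ, r sinθ); lever angle φ = atan2(r sinθ, d + r cosθ).
Differentiating tanφ: φ̇ = rω(d cosθ + r)/(d² + r² + 2dr cosθ).
d² + r² + 2dr cosθ = |CA|² = 0.111608 m²;  d cosθ + r = +0.29647 m.
|ω_lever| = |0.0876·15.08·+0.29647| / 0.111608 = 3.509 rad/s.

3.51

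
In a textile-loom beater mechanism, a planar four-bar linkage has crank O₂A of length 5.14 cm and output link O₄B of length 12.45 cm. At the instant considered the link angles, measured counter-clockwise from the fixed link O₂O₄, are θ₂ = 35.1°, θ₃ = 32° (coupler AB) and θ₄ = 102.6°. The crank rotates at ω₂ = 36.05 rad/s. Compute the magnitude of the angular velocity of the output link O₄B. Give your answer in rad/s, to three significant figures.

0.853

ω₂ = 36.05 rad/s
Differentiating the loop-closure r₂e^{iθ₂}+r₃e^{iθ₃}=r₁+r₄e^{iθ₄} gives r₂ω₂e^{iθ₂}+r₃ω₃e^{iθ₃}=r₄ω₄e^{iθ₄}.
Eliminating the other unknown: ω₄ = r₂ω₂ sin(θ₂−θ₃) / [r₄ sin(θ₄−θ₃)].
Numerator sine = +0.05408; denominator sine = +0.94322.
Result = 0.0514·36.05·(+0.05408) / (0.1245·(+0.94322)) = +0.85332 rad/s; magnitude 0.85332 rad/s.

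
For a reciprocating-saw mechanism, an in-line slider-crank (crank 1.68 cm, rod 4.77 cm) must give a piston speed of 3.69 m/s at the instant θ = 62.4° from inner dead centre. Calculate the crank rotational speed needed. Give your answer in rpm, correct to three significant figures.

2020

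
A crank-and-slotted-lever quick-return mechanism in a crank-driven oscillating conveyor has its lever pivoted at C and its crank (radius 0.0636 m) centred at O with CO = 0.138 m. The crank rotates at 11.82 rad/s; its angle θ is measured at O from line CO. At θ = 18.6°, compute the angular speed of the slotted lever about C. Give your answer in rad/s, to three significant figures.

3.68

ω = 11.82 rad/s
Crank pin A relative to C: A = (d + r cosθ, r sinθ); lever angle φ = atan2(r sinθ, d + r cosθ).
Differentiating tanφ: φ̇ = rω(d cosθ + r)/(d² + r² + 2dr cosθ).
d² + r² + 2dr cosθ = |CA|² = 0.0397257 m²;  d cosθ + r = +0.19439 m.
|ω_lever| = |0.0636·11.82·+0.19439| / 0.0397257 = 3.6786 rad/s.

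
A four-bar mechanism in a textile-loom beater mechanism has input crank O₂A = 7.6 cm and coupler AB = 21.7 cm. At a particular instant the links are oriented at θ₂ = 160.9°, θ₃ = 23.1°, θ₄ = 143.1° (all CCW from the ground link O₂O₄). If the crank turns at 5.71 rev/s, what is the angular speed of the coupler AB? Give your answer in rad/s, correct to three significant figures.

4.44

ω₂ = 35.88 rad/s (from 5.71 rev/s).
Differentiating the loop-closure r₂e^{iθ₂}+r₃e^{iθ₃}=r₁+r₄e^{iθ₄} gives r₂ω₂e^{iθ₂}+r₃ω₃e^{iθ₃}=r₄ω₄e^{iθ₄}.
Eliminating the other unknown: ω₃ = r₂ω₂ sin(θ₄−θ₂) / [r₃ sin(θ₃−θ₄)].
Numerator sine = -0.30570; denominator sine = -0.86603.
Result = 0.076·35.88·(-0.30570) / (0.217·(-0.86603)) = +4.4354 rad/s; magnitude 4.4354 rad/s.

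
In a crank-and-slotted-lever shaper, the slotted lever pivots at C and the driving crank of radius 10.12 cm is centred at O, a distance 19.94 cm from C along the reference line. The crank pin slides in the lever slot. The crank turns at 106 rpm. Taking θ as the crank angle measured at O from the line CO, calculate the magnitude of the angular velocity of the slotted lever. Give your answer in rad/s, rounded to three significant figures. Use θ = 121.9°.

0.163

ω = 11.1 rad/s (from 106 rpm).
Crank pin A relative to C: A = (d + r cosθ, r sinθ); lever angle φ = atan2(r sinθ, d + r cosθ).
Differentiating tanφ: φ̇ = rω(d cosθ + r)/(d² + r² + 2dr cosθ).
d² + r² + 2dr cosθ = |CA|² = 0.0286748 m²;  d cosθ + r = -0.0041706 m.
|ω_lever| = |0.1012·11.1·-0.0041706| / 0.0286748 = 0.16339 rad/s.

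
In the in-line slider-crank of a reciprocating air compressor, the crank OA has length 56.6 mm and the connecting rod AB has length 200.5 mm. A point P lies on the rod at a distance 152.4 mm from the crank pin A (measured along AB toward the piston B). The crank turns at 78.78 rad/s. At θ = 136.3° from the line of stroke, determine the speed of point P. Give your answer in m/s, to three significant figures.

2.71

ω = 78.78 rad/s.  Crank-pin speed |V_A| = rω = 4.4589 m/s, perpendicular to OA.
Rod angle: sinφ = −(r/L) sinθ ⇒ φ = -11.247°; ω_rod = −rω cosθ/√(L²−r²sin²θ) = +16.393 rad/s.
V_P = V_A + ω_rod × AP, with AP = 0.1524 m along the rod.
Components: V_Px = −rω sinθ − a·ω_rod·sinφ = -2.5934 m/s;  V_Py = rω cosθ + a·ω_rod·cosφ = -0.77336 m/s.
|V_P| = √(V_Px² + V_Py²) = 2.7062 m/s.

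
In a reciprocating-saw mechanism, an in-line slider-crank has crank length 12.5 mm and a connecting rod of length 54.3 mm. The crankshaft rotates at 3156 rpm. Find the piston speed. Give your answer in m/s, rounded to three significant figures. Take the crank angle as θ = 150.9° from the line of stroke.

1.60

ω = 2π·3156/60 = 330.5 rad/s
For an in-line slider-crank, x = r cosθ + √(L² − r² sin²θ), so v = −rω sinθ·[1 + r cosθ/√(L² − r² sin²θ)].
With r = 0.0125 m, L = 0.0543 m, θ = 150.9°: √(L² − r² sin²θ) = 0.053959 m.
v = −0.0125·330.5·0.48634·[1 + 0.0125·-0.87377/0.053959] = -1.6025 m/s.
|v| = 1.6025 m/s.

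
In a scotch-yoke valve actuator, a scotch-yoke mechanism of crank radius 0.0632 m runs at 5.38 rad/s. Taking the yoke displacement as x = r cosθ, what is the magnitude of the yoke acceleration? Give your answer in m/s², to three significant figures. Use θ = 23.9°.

ω = 5.38 rad/s
x = r cosθ ⇒ ẍ = −rω² cosθ (ω constant).
|a| = rω²|cosθ| = 0.0632·(5.38)²·|cos 23.9°| = 1.6724 m/s².

1.67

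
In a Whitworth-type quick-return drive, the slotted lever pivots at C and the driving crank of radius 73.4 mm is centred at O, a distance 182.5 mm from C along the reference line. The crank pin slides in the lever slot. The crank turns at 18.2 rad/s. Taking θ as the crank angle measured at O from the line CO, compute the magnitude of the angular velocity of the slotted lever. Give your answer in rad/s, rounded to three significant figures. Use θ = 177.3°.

ω = 18.2 rad/s
Crank pin A relative to C: A = (d + r cosθ, r sinθ); lever angle φ = atan2(r sinθ, d + r cosθ).
Differentiating tanφ: φ̇ = rω(d cosθ + r)/(d² + r² + 2dr cosθ).
d² + r² + 2dr cosθ = |CA|² = 0.0119326 m²;  d cosθ + r = -0.1089 m.
|ω_lever| = |0.0734·18.2·-0.1089| / 0.0119326 = 12.191 rad/s.

12.2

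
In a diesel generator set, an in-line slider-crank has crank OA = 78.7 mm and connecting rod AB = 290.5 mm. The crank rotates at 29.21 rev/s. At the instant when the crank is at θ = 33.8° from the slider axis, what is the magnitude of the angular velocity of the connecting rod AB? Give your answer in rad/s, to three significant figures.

ω = 183.5 rad/s (converted from 29.21 rev/s).
The rod makes angle φ with the slider axis where L sinφ = r sinθ; differentiating, L cosφ·φ̇ = r ω cosθ.
L cosφ = √(L² − r² sin²θ) = 0.28718 m.
|ω_rod| = r ω |cosθ| / √(L² − r² sin²θ) = 0.0787·183.5·0.83098/0.28718 = 41.795 rad/s.

41.8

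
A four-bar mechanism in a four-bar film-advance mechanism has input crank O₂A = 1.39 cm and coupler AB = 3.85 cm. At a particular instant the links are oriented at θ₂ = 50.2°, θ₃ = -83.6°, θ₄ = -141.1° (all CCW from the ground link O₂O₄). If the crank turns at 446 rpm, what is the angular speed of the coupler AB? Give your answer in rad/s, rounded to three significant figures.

3.92

ω₂ = 46.71 rad/s (from 446 rpm).
Differentiating the loop-closure r₂e^{iθ₂}+r₃e^{iθ₃}=r₁+r₄e^{iθ₄} gives r₂ω₂e^{iθ₂}+r₃ω₃e^{iθ₃}=r₄ω₄e^{iθ₄}.
Eliminating the other unknown: ω₃ = r₂ω₂ sin(θ₄−θ₂) / [r₃ sin(θ₃−θ₄)].
Numerator sine = +0.19595; denominator sine = +0.84339.
Result = 0.0139·46.71·(+0.19595) / (0.0385·(+0.84339)) = +3.9176 rad/s; magnitude 3.9176 rad/s.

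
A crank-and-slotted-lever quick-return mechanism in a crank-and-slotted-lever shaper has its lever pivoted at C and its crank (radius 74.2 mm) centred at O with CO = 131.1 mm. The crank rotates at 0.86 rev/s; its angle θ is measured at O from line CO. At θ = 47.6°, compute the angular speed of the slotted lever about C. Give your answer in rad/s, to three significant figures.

1.82

ω = 5.404 rad/s (from 0.86 rev/s).
Crank pin A relative to C: A = (d + r cosθ, r sinθ); lever angle φ = atan2(r sinθ, d + r cosθ).
Differentiating tanφ: φ̇ = rω(d cosθ + r)/(d² + r² + 2dr cosθ).
d² + r² + 2dr cosθ = |CA|² = 0.0358116 m²;  d cosθ + r = +0.1626 m.
|ω_lever| = |0.0742·5.404·+0.1626| / 0.0358116 = 1.8205 rad/s.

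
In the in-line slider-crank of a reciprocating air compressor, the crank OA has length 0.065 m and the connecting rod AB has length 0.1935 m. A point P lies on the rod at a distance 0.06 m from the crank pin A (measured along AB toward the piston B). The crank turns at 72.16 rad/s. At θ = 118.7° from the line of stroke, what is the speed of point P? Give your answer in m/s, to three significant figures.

4.20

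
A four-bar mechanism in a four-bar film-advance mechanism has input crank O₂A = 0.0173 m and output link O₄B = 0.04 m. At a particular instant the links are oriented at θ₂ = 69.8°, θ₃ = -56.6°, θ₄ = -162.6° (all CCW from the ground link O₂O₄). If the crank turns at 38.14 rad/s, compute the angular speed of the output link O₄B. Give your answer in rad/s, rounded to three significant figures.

ω₂ = 38.14 rad/s
Differentiating the loop-closure r₂e^{iθ₂}+r₃e^{iθ₃}=r₁+r₄e^{iθ₄} gives r₂ω₂e^{iθ₂}+r₃ω₃e^{iθ₃}=r₄ω₄e^{iθ₄}.
Eliminating the other unknown: ω₄ = r₂ω₂ sin(θ₂−θ₃) / [r₄ sin(θ₄−θ₃)].
Numerator sine = +0.80489; denominator sine = -0.96126.
Result = 0.0173·38.14·(+0.80489) / (0.04·(-0.96126)) = -13.812 rad/s; magnitude 13.812 rad/s.

13.8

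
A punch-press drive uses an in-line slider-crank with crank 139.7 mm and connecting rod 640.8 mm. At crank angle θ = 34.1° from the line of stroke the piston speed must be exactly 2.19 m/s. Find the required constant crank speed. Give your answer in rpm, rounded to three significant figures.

For an in-line slider-crank, |v_piston| = rω|sinθ|·[1 + r cosθ/√(L² − r² sin²θ)].
With r = 0.1397 m, L = 0.6408 m, θ = 34.1°: the bracketed kinematic factor |dx/dθ| = 0.092567 m.
ω = v/|dx/dθ| = 2.19/0.092567 = 23.659 rad/s.
N = 60ω/(2π) = 225.92 rpm.

226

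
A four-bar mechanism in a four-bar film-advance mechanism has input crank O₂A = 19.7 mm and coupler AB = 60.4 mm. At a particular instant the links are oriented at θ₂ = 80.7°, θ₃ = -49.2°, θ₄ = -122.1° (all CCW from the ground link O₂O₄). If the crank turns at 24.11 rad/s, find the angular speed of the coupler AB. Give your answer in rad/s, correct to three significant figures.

ω₂ = 24.11 rad/s
Differentiating the loop-closure r₂e^{iθ₂}+r₃e^{iθ₃}=r₁+r₄e^{iθ₄} gives r₂ω₂e^{iθ₂}+r₃ω₃e^{iθ₃}=r₄ω₄e^{iθ₄}.
Eliminating the other unknown: ω₃ = r₂ω₂ sin(θ₄−θ₂) / [r₃ sin(θ₃−θ₄)].
Numerator sine = +0.38752; denominator sine = +0.95579.
Result = 0.0197·24.11·(+0.38752) / (0.0604·(+0.95579)) = +3.1882 rad/s; magnitude 3.1882 rad/s.

3.19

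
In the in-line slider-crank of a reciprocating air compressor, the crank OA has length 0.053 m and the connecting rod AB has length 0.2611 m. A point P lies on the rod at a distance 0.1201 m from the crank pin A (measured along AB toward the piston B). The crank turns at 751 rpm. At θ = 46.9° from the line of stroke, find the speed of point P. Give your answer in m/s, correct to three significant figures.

ω = 78.64 rad/s.  Crank-pin speed |V_A| = rω = 4.1682 m/s, perpendicular to OA.
Rod angle: sinφ = −(r/L) sinθ ⇒ φ = -8.523°; ω_rod = −rω cosθ/√(L²−r²sin²θ) = -11.029 rad/s.
V_P = V_A + ω_rod × AP, with AP = 0.1201 m along the rod.
Components: V_Px = −rω sinθ − a·ω_rod·sinφ = -3.2398 m/s;  V_Py = rω cosθ + a·ω_rod·cosφ = +1.538 m/s.
|V_P| = √(V_Px² + V_Py²) = 3.5863 m/s.

3.59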